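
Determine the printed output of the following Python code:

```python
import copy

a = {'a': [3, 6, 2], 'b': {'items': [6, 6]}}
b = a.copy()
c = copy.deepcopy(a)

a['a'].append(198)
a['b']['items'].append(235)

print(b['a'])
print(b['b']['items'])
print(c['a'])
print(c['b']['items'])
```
[3, 6, 2, 198]
[6, 6, 235]
[3, 6, 2]
[6, 6]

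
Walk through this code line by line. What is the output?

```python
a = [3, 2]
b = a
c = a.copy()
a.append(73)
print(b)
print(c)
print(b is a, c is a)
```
[3, 2, 73]
[3, 2]
True False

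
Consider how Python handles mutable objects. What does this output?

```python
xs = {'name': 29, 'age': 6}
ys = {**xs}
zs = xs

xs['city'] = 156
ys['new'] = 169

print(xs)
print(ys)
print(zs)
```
{'name': 29, 'age': 6, 'city': 156}
{'name': 29, 'age': 6, 'new': 169}
{'name': 29, 'age': 6, 'city': 156}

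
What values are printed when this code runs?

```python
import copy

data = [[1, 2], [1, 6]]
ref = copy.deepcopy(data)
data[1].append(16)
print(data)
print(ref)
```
[[1, 2], [1, 6, 16]]
[[1, 2], [1, 6]]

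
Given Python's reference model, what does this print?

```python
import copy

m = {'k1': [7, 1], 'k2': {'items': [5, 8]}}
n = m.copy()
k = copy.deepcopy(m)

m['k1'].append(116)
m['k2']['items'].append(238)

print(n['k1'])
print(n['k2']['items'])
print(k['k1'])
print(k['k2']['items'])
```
[7, 1, 116]
[5, 8, 238]
[7, 1]
[5, 8]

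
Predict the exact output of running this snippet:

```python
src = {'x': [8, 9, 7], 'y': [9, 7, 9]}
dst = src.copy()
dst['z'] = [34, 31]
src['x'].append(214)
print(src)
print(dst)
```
{'x': [8, 9, 7, 214], 'y': [9, 7, 9]}
{'x': [8, 9, 7, 214], 'y': [9, 7, 9], 'z': [34, 31]}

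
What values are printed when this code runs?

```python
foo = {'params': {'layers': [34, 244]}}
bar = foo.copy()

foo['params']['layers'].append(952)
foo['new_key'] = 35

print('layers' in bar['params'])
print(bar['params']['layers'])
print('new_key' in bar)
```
True
[34, 244, 952]
False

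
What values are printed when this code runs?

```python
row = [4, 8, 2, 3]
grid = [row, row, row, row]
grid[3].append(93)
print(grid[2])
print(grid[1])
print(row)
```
[4, 8, 2, 3, 93]
[4, 8, 2, 3, 93]
[4, 8, 2, 3, 93]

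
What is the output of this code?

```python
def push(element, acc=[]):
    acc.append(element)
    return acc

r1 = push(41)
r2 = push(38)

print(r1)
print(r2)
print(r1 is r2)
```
[41, 38]
[41, 38]
True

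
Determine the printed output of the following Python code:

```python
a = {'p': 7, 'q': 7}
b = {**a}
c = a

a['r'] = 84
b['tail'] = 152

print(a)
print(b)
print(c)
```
{'p': 7, 'q': 7, 'r': 84}
{'p': 7, 'q': 7, 'tail': 152}
{'p': 7, 'q': 7, 'r': 84}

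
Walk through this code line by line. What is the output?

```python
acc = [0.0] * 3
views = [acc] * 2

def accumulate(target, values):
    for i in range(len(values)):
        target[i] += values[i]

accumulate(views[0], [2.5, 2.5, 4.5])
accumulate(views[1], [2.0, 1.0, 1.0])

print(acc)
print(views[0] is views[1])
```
[4.5, 3.5, 5.5]
True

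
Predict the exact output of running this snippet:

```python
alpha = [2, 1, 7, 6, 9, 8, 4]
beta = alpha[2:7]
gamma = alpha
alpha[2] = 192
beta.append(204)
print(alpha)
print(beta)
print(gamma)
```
[2, 1, 192, 6, 9, 8, 4]
[7, 6, 9, 8, 4, 204]
[2, 1, 192, 6, 9, 8, 4]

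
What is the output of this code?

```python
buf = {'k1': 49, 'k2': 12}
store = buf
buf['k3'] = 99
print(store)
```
{'k1': 49, 'k2': 12, 'k3': 99}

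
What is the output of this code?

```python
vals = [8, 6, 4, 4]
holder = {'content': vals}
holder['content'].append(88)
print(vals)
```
[8, 6, 4, 4, 88]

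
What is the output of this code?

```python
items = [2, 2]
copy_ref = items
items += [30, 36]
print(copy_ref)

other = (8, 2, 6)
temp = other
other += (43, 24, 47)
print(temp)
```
[2, 2, 30, 36]
(8, 2, 6)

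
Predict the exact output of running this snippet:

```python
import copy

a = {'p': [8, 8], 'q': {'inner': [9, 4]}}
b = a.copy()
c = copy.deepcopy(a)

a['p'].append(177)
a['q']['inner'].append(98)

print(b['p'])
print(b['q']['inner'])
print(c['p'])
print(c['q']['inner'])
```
[8, 8, 177]
[9, 4, 98]
[8, 8]
[9, 4]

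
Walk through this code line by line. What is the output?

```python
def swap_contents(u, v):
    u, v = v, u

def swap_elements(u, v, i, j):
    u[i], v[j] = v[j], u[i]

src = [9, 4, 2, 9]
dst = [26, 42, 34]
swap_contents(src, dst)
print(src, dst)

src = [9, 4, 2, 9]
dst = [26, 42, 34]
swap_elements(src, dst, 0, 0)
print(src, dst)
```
[9, 4, 2, 9] [26, 42, 34]
[26, 4, 2, 9] [9, 42, 34]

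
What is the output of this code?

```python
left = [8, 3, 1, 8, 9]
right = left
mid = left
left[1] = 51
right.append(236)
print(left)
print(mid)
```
[8, 51, 1, 8, 9, 236]
[8, 51, 1, 8, 9, 236]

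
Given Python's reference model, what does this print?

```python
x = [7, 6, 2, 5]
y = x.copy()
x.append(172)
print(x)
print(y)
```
[7, 6, 2, 5, 172]
[7, 6, 2, 5]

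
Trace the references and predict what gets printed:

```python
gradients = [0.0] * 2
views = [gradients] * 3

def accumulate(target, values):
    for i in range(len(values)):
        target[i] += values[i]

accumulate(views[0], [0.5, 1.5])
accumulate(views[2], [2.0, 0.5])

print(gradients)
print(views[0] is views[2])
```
[2.5, 2.0]
True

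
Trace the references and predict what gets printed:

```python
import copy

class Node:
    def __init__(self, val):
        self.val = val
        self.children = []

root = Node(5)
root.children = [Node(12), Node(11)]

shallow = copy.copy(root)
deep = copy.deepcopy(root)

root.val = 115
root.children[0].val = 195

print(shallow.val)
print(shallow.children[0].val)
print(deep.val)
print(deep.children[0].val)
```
5
195
5
12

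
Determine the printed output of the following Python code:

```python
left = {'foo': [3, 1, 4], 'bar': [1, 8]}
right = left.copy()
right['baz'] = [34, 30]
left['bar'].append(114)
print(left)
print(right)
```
{'foo': [3, 1, 4], 'bar': [1, 8, 114]}
{'foo': [3, 1, 4], 'bar': [1, 8, 114], 'baz': [34, 30]}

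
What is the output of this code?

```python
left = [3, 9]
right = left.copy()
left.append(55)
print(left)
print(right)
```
[3, 9, 55]
[3, 9]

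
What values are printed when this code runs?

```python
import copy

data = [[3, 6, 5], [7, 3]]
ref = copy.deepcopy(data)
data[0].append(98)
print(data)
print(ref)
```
[[3, 6, 5, 98], [7, 3]]
[[3, 6, 5], [7, 3]]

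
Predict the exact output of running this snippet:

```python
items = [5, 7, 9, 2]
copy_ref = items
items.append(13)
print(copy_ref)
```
[5, 7, 9, 2, 13]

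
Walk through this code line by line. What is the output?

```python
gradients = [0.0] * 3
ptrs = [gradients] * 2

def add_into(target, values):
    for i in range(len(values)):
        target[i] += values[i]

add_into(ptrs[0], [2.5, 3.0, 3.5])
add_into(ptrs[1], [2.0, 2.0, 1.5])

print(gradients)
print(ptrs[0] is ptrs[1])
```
[4.5, 5.0, 5.0]
True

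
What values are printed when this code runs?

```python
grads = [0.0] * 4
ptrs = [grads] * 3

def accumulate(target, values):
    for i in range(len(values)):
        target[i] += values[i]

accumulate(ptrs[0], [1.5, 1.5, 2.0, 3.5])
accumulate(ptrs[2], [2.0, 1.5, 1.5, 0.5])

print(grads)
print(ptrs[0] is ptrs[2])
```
[3.5, 3.0, 3.5, 4.0]
True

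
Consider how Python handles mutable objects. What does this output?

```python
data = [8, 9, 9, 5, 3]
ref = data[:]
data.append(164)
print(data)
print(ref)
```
[8, 9, 9, 5, 3, 164]
[8, 9, 9, 5, 3]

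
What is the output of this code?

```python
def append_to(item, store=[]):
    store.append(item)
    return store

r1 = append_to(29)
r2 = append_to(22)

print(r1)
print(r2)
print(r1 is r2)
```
[29, 22]
[29, 22]
True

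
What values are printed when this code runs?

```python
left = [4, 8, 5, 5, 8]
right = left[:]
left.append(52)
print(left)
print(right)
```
[4, 8, 5, 5, 8, 52]
[4, 8, 5, 5, 8]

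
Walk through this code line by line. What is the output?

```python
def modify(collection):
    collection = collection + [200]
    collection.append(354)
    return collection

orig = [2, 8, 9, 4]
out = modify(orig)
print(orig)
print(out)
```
[2, 8, 9, 4]
[2, 8, 9, 4, 200, 354]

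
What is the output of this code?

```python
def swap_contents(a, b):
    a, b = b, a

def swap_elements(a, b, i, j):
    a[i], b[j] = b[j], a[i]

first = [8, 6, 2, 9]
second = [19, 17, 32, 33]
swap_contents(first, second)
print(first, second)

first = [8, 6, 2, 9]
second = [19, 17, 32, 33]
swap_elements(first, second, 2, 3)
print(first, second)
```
[8, 6, 2, 9] [19, 17, 32, 33]
[8, 6, 33, 9] [19, 17, 32, 2]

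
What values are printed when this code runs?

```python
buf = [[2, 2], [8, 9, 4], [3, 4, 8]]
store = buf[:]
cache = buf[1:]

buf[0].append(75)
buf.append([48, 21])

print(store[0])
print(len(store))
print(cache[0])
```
[2, 2, 75]
3
[8, 9, 4]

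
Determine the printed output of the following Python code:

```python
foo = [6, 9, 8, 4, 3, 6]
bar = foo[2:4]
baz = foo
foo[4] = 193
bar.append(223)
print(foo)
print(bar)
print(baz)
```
[6, 9, 8, 4, 193, 6]
[8, 4, 223]
[6, 9, 8, 4, 193, 6]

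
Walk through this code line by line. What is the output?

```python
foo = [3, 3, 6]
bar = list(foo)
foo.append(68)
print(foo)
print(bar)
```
[3, 3, 6, 68]
[3, 3, 6]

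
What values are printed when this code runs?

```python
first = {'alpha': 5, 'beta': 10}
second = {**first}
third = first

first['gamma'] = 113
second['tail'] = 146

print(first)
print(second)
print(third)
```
{'alpha': 5, 'beta': 10, 'gamma': 113}
{'alpha': 5, 'beta': 10, 'tail': 146}
{'alpha': 5, 'beta': 10, 'gamma': 113}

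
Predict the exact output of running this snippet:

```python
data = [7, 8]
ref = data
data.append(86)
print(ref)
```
[7, 8, 86]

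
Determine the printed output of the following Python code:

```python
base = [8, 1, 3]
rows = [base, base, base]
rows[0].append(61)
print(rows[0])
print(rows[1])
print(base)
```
[8, 1, 3, 61]
[8, 1, 3, 61]
[8, 1, 3, 61]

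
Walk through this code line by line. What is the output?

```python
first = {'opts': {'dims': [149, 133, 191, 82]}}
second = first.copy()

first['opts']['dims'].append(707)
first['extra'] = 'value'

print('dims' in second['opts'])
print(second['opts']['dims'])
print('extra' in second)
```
True
[149, 133, 191, 82, 707]
False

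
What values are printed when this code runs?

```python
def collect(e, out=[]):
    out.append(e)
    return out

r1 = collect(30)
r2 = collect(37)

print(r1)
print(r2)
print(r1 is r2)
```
[30, 37]
[30, 37]
True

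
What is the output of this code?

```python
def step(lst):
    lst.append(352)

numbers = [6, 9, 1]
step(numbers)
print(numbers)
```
[6, 9, 1, 352]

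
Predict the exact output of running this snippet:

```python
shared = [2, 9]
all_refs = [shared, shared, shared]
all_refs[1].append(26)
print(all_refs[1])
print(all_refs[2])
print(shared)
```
[2, 9, 26]
[2, 9, 26]
[2, 9, 26]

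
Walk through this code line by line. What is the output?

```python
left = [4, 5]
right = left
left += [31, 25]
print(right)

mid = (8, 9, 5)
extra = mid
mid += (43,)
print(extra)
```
[4, 5, 31, 25]
(8, 9, 5)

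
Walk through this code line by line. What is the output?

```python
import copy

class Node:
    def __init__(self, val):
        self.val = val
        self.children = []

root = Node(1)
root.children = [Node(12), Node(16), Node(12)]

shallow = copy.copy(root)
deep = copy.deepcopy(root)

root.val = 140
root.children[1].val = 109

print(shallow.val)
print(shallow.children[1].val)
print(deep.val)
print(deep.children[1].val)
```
1
109
1
16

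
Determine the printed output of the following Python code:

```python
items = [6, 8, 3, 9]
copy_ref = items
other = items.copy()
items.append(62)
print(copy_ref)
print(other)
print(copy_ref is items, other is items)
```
[6, 8, 3, 9, 62]
[6, 8, 3, 9]
True False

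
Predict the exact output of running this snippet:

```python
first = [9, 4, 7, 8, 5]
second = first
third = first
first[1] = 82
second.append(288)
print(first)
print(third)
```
[9, 82, 7, 8, 5, 288]
[9, 82, 7, 8, 5, 288]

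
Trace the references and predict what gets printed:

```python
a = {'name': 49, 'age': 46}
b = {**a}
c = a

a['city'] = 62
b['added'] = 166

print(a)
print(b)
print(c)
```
{'name': 49, 'age': 46, 'city': 62}
{'name': 49, 'age': 46, 'added': 166}
{'name': 49, 'age': 46, 'city': 62}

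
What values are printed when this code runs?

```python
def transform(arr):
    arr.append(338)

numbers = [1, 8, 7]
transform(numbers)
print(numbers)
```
[1, 8, 7, 338]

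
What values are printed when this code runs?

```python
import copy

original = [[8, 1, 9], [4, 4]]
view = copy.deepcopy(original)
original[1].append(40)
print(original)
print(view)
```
[[8, 1, 9], [4, 4, 40]]
[[8, 1, 9], [4, 4]]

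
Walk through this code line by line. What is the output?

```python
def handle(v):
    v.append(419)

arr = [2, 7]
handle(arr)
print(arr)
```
[2, 7, 419]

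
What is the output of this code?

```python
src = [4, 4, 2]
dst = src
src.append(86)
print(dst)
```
[4, 4, 2, 86]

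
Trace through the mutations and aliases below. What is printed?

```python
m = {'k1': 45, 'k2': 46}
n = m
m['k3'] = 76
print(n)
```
{'k1': 45, 'k2': 46, 'k3': 76}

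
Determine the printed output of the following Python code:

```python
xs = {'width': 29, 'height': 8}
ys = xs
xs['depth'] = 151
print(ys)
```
{'width': 29, 'height': 8, 'depth': 151}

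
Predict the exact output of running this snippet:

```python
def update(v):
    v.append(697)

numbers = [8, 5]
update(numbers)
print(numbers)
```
[8, 5, 697]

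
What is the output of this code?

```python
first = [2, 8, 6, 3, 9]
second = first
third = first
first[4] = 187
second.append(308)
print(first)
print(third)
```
[2, 8, 6, 3, 187, 308]
[2, 8, 6, 3, 187, 308]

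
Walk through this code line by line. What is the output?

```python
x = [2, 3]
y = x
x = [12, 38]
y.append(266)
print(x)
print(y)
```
[12, 38]
[2, 3, 266]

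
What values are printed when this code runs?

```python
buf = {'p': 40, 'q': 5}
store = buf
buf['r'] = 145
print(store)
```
{'p': 40, 'q': 5, 'r': 145}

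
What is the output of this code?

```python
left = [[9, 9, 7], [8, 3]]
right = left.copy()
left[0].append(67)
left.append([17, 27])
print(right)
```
[[9, 9, 7, 67], [8, 3]]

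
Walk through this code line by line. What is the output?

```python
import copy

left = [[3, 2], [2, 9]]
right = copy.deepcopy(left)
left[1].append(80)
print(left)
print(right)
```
[[3, 2], [2, 9, 80]]
[[3, 2], [2, 9]]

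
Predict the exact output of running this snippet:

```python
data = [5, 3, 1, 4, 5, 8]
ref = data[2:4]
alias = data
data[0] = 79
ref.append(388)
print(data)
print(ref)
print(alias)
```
[79, 3, 1, 4, 5, 8]
[1, 4, 388]
[79, 3, 1, 4, 5, 8]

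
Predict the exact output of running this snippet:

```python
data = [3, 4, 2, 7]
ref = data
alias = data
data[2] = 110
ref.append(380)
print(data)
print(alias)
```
[3, 4, 110, 7, 380]
[3, 4, 110, 7, 380]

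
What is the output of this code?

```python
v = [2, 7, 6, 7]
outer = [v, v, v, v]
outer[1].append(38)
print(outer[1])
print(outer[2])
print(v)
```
[2, 7, 6, 7, 38]
[2, 7, 6, 7, 38]
[2, 7, 6, 7, 38]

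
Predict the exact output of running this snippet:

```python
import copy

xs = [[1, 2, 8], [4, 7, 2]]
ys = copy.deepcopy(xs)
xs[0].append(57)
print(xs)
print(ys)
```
[[1, 2, 8, 57], [4, 7, 2]]
[[1, 2, 8], [4, 7, 2]]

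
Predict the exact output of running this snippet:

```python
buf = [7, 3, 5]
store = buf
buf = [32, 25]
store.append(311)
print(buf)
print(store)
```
[32, 25]
[7, 3, 5, 311]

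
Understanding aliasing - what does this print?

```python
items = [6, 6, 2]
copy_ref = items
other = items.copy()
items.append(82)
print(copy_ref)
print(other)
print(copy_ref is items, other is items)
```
[6, 6, 2, 82]
[6, 6, 2]
True False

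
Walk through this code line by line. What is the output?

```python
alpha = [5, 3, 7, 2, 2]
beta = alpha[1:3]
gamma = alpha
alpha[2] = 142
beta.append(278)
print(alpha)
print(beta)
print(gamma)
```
[5, 3, 142, 2, 2]
[3, 7, 278]
[5, 3, 142, 2, 2]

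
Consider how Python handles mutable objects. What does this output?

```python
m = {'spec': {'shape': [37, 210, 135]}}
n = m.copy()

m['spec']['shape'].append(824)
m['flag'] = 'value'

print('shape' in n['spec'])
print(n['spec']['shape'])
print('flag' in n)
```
True
[37, 210, 135, 824]
False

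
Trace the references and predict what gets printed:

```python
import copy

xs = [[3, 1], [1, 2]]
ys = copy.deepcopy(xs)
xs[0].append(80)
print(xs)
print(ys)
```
[[3, 1, 80], [1, 2]]
[[3, 1], [1, 2]]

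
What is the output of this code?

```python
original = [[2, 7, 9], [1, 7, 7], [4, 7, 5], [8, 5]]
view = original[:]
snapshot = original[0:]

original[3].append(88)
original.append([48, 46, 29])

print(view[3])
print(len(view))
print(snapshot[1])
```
[8, 5, 88]
4
[1, 7, 7]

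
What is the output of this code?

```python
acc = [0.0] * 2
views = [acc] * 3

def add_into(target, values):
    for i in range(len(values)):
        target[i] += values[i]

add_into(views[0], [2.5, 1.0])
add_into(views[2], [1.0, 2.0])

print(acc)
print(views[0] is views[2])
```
[3.5, 3.0]
True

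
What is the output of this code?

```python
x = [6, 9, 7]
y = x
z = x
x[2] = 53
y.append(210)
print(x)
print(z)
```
[6, 9, 53, 210]
[6, 9, 53, 210]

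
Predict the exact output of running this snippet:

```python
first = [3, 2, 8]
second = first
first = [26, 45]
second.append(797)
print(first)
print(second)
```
[26, 45]
[3, 2, 8, 797]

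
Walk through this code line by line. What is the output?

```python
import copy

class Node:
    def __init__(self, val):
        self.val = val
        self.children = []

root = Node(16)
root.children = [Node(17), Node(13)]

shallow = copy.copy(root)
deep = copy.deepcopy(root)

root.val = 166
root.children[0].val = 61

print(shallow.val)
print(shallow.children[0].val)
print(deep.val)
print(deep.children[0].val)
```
16
61
16
17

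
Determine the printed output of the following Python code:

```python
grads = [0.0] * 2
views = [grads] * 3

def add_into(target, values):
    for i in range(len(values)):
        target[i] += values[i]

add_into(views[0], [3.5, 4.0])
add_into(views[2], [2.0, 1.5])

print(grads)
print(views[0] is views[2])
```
[5.5, 5.5]
True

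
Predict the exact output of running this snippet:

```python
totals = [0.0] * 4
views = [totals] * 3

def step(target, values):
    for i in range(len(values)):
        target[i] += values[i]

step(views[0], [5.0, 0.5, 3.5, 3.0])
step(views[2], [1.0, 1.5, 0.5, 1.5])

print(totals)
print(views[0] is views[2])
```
[6.0, 2.0, 4.0, 4.5]
True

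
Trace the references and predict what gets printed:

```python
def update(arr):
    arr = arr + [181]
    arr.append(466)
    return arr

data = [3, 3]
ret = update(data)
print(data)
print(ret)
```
[3, 3]
[3, 3, 181, 466]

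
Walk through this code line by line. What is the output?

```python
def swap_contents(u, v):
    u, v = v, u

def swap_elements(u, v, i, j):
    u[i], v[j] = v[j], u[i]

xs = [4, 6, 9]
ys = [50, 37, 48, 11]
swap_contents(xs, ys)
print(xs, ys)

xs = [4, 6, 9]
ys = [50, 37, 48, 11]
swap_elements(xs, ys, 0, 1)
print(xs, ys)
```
[4, 6, 9] [50, 37, 48, 11]
[37, 6, 9] [50, 4, 48, 11]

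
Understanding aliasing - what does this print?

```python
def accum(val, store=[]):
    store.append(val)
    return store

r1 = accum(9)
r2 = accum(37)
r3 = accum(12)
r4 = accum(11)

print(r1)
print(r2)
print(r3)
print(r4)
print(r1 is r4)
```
[9, 37, 12, 11]
[9, 37, 12, 11]
[9, 37, 12, 11]
[9, 37, 12, 11]
True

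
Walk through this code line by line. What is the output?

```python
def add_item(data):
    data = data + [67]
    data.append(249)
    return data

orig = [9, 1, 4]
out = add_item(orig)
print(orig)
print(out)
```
[9, 1, 4]
[9, 1, 4, 67, 249]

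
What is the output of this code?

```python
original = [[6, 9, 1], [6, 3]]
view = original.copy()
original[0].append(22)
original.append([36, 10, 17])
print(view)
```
[[6, 9, 1, 22], [6, 3]]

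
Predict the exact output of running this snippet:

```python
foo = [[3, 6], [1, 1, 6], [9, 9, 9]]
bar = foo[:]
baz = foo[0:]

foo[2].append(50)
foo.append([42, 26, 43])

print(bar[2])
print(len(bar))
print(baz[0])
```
[9, 9, 9, 50]
3
[3, 6]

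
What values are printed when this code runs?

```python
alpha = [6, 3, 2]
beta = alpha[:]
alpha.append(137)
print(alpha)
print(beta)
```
[6, 3, 2, 137]
[6, 3, 2]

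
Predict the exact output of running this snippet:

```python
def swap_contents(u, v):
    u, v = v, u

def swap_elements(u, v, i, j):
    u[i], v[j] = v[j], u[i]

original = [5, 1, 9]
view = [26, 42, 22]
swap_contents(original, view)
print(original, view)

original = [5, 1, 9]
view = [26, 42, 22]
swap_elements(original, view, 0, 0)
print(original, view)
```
[5, 1, 9] [26, 42, 22]
[26, 1, 9] [5, 42, 22]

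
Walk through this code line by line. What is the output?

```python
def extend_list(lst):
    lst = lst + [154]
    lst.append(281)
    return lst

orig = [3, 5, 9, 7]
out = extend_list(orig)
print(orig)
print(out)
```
[3, 5, 9, 7]
[3, 5, 9, 7, 154, 281]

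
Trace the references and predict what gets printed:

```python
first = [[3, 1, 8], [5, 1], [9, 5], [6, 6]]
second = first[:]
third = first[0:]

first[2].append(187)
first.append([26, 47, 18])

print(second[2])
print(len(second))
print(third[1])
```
[9, 5, 187]
4
[5, 1]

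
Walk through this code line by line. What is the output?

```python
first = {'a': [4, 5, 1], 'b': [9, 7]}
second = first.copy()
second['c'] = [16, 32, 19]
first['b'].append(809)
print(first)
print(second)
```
{'a': [4, 5, 1], 'b': [9, 7, 809]}
{'a': [4, 5, 1], 'b': [9, 7, 809], 'c': [16, 32, 19]}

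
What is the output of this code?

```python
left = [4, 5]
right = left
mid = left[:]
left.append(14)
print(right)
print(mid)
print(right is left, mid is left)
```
[4, 5, 14]
[4, 5]
True False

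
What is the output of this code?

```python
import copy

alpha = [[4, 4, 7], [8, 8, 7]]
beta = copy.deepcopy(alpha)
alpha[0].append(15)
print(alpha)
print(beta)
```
[[4, 4, 7, 15], [8, 8, 7]]
[[4, 4, 7], [8, 8, 7]]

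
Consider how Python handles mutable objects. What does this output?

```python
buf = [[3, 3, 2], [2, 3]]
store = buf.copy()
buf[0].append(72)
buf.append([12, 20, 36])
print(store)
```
[[3, 3, 2, 72], [2, 3]]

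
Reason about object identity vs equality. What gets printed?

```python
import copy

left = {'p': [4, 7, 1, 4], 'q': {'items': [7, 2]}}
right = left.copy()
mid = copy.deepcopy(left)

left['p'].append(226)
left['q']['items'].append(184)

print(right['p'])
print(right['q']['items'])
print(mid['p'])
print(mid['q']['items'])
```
[4, 7, 1, 4, 226]
[7, 2, 184]
[4, 7, 1, 4]
[7, 2]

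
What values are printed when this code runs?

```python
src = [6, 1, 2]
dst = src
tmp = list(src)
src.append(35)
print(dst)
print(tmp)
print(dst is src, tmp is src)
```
[6, 1, 2, 35]
[6, 1, 2]
True False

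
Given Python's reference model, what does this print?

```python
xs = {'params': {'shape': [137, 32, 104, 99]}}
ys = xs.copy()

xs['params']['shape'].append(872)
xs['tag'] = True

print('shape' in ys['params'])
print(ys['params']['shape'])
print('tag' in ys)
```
True
[137, 32, 104, 99, 872]
False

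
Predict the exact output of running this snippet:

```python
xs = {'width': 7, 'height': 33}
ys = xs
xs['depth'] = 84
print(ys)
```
{'width': 7, 'height': 33, 'depth': 84}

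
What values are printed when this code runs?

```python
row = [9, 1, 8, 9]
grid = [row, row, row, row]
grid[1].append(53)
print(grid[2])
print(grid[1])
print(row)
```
[9, 1, 8, 9, 53]
[9, 1, 8, 9, 53]
[9, 1, 8, 9, 53]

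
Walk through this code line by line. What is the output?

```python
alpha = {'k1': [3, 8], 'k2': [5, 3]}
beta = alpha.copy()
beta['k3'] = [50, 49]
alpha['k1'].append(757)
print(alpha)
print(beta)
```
{'k1': [3, 8, 757], 'k2': [5, 3]}
{'k1': [3, 8, 757], 'k2': [5, 3], 'k3': [50, 49]}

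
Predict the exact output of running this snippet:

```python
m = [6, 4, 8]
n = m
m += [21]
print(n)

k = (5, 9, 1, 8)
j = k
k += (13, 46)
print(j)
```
[6, 4, 8, 21]
(5, 9, 1, 8)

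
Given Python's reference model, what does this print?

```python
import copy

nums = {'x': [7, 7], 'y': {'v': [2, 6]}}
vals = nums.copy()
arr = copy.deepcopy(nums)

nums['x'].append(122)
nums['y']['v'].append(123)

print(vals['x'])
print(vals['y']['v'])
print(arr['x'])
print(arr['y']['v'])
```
[7, 7, 122]
[2, 6, 123]
[7, 7]
[2, 6]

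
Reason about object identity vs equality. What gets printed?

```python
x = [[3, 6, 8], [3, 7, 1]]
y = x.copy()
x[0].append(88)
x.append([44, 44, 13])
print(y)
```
[[3, 6, 8, 88], [3, 7, 1]]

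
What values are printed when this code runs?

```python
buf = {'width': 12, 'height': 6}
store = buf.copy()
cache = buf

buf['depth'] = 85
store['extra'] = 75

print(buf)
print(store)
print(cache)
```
{'width': 12, 'height': 6, 'depth': 85}
{'width': 12, 'height': 6, 'extra': 75}
{'width': 12, 'height': 6, 'depth': 85}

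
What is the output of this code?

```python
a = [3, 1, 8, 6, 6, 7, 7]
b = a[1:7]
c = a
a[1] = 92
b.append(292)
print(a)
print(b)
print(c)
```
[3, 92, 8, 6, 6, 7, 7]
[1, 8, 6, 6, 7, 7, 292]
[3, 92, 8, 6, 6, 7, 7]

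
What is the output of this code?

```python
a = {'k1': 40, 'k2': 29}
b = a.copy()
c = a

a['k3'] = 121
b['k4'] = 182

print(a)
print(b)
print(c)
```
{'k1': 40, 'k2': 29, 'k3': 121}
{'k1': 40, 'k2': 29, 'k4': 182}
{'k1': 40, 'k2': 29, 'k3': 121}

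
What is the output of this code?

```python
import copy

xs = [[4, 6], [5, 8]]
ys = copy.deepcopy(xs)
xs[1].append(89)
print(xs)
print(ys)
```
[[4, 6], [5, 8, 89]]
[[4, 6], [5, 8]]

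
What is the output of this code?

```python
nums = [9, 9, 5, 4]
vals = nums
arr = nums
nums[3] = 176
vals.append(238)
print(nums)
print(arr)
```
[9, 9, 5, 176, 238]
[9, 9, 5, 176, 238]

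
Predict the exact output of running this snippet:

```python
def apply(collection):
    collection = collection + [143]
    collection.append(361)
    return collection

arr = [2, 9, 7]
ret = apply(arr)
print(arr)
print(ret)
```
[2, 9, 7]
[2, 9, 7, 143, 361]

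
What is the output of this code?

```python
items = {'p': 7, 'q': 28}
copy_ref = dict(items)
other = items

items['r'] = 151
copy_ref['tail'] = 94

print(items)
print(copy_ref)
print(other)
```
{'p': 7, 'q': 28, 'r': 151}
{'p': 7, 'q': 28, 'tail': 94}
{'p': 7, 'q': 28, 'r': 151}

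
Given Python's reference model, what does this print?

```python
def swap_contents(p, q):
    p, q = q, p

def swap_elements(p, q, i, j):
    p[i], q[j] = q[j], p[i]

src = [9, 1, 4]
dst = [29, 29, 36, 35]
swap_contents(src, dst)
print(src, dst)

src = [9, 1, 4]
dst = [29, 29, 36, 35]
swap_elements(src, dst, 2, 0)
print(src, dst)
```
[9, 1, 4] [29, 29, 36, 35]
[9, 1, 29] [4, 29, 36, 35]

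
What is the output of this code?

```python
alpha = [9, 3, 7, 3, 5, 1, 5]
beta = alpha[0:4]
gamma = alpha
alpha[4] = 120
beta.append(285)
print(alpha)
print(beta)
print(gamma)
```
[9, 3, 7, 3, 120, 1, 5]
[9, 3, 7, 3, 285]
[9, 3, 7, 3, 120, 1, 5]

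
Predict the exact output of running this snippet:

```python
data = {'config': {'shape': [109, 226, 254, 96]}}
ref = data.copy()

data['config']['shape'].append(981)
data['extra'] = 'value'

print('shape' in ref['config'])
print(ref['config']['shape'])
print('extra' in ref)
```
True
[109, 226, 254, 96, 981]
False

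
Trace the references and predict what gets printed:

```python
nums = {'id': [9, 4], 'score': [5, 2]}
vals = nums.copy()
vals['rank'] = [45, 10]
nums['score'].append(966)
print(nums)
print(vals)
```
{'id': [9, 4], 'score': [5, 2, 966]}
{'id': [9, 4], 'score': [5, 2, 966], 'rank': [45, 10]}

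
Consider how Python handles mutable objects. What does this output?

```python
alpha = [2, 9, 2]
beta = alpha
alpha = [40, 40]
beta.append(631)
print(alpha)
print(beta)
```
[40, 40]
[2, 9, 2, 631]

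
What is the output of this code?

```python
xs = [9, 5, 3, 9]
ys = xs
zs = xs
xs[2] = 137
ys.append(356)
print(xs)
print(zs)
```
[9, 5, 137, 9, 356]
[9, 5, 137, 9, 356]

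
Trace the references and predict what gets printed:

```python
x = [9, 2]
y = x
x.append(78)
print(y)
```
[9, 2, 78]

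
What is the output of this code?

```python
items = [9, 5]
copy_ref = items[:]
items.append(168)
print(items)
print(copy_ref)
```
[9, 5, 168]
[9, 5]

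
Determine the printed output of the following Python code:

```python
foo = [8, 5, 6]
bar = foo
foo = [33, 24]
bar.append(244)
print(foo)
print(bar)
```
[33, 24]
[8, 5, 6, 244]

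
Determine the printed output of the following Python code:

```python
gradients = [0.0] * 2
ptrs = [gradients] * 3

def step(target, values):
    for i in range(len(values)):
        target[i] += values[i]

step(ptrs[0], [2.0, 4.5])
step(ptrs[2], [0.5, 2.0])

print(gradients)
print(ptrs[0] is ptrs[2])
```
[2.5, 6.5]
True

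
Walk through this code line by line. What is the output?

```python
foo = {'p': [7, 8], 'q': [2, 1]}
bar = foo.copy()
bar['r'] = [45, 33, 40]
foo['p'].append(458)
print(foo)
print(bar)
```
{'p': [7, 8, 458], 'q': [2, 1]}
{'p': [7, 8, 458], 'q': [2, 1], 'r': [45, 33, 40]}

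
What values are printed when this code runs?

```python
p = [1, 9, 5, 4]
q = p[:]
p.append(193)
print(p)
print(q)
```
[1, 9, 5, 4, 193]
[1, 9, 5, 4]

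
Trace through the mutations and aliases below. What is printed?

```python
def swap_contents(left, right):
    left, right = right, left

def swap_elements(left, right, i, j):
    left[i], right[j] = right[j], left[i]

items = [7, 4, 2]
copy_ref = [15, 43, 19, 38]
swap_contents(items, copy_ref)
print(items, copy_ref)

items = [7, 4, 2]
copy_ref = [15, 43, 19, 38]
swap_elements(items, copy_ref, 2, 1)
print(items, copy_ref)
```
[7, 4, 2] [15, 43, 19, 38]
[7, 4, 43] [15, 2, 19, 38]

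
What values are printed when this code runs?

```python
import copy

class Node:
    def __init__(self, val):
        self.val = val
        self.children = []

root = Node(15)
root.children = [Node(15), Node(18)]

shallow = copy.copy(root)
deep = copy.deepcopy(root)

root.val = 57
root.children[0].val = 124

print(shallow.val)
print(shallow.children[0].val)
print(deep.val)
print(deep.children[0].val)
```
15
124
15
15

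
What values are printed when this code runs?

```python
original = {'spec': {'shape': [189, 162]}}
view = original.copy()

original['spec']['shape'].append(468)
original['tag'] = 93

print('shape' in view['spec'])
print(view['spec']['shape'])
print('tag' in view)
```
True
[189, 162, 468]
False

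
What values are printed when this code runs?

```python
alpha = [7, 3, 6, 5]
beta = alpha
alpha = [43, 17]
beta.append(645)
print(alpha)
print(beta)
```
[43, 17]
[7, 3, 6, 5, 645]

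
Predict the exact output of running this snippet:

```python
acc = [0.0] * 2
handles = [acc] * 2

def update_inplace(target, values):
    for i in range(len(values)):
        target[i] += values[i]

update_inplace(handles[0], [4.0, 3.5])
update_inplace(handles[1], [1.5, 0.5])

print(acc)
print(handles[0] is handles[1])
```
[5.5, 4.0]
True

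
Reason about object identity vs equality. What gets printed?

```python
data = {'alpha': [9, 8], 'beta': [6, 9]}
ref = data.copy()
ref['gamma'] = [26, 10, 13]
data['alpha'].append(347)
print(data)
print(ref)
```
{'alpha': [9, 8, 347], 'beta': [6, 9]}
{'alpha': [9, 8, 347], 'beta': [6, 9], 'gamma': [26, 10, 13]}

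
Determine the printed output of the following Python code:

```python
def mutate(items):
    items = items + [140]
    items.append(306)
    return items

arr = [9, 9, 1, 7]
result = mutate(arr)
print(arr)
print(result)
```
[9, 9, 1, 7]
[9, 9, 1, 7, 140, 306]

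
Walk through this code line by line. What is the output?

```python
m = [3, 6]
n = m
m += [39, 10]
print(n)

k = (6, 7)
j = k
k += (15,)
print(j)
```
[3, 6, 39, 10]
(6, 7)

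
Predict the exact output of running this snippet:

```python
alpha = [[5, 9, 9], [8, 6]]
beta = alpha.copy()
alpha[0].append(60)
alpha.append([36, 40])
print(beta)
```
[[5, 9, 9, 60], [8, 6]]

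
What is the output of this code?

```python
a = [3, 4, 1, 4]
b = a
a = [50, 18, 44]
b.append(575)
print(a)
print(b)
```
[50, 18, 44]
[3, 4, 1, 4, 575]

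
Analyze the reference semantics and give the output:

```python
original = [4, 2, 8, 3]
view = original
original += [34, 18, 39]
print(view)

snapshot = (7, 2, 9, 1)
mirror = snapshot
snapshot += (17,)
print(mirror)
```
[4, 2, 8, 3, 34, 18, 39]
(7, 2, 9, 1)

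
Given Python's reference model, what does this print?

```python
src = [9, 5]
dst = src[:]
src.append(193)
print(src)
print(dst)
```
[9, 5, 193]
[9, 5]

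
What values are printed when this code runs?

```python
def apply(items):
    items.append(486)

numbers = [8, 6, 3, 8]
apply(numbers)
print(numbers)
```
[8, 6, 3, 8, 486]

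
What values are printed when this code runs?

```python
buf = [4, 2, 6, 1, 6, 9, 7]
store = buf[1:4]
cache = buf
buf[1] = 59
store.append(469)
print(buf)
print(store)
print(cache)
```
[4, 59, 6, 1, 6, 9, 7]
[2, 6, 1, 469]
[4, 59, 6, 1, 6, 9, 7]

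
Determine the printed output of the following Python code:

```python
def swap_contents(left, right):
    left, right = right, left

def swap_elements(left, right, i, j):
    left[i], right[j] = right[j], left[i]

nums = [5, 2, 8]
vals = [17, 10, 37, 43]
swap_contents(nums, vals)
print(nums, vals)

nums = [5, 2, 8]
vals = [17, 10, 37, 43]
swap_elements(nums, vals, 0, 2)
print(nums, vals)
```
[5, 2, 8] [17, 10, 37, 43]
[37, 2, 8] [17, 10, 5, 43]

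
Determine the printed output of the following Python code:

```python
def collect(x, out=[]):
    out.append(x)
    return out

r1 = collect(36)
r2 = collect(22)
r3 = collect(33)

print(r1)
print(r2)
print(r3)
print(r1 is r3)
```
[36, 22, 33]
[36, 22, 33]
[36, 22, 33]
True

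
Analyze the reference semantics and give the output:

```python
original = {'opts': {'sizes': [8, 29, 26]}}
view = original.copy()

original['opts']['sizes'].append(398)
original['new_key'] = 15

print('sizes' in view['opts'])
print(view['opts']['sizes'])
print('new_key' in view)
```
True
[8, 29, 26, 398]
False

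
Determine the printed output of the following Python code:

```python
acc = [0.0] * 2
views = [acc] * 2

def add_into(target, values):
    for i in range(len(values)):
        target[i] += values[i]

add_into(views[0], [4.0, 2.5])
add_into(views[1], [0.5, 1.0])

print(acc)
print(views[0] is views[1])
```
[4.5, 3.5]
True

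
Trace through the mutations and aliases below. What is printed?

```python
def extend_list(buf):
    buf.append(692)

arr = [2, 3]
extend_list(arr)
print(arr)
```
[2, 3, 692]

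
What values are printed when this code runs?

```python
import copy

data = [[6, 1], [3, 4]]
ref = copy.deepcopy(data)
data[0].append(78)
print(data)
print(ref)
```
[[6, 1, 78], [3, 4]]
[[6, 1], [3, 4]]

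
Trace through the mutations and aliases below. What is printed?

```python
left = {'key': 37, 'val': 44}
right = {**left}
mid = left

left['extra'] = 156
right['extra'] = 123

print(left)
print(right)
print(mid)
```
{'key': 37, 'val': 44, 'extra': 156}
{'key': 37, 'val': 44, 'extra': 123}
{'key': 37, 'val': 44, 'extra': 156}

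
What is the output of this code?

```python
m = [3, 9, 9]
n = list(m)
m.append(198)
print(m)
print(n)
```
[3, 9, 9, 198]
[3, 9, 9]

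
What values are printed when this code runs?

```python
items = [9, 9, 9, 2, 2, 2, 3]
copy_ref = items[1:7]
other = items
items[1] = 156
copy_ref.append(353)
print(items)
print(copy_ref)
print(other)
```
[9, 156, 9, 2, 2, 2, 3]
[9, 9, 2, 2, 2, 3, 353]
[9, 156, 9, 2, 2, 2, 3]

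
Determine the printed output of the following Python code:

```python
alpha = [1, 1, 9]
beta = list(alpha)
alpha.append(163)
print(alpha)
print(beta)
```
[1, 1, 9, 163]
[1, 1, 9]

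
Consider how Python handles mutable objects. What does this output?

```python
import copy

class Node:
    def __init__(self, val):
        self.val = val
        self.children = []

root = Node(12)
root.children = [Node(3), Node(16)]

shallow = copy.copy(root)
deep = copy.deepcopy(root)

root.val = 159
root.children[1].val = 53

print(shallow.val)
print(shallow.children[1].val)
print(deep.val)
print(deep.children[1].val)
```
12
53
12
16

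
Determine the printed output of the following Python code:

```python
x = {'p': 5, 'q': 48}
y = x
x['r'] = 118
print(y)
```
{'p': 5, 'q': 48, 'r': 118}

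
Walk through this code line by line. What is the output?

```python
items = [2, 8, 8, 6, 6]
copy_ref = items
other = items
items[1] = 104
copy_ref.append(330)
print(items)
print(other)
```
[2, 104, 8, 6, 6, 330]
[2, 104, 8, 6, 6, 330]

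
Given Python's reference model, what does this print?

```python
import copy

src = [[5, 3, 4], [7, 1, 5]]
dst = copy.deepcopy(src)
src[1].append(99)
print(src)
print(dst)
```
[[5, 3, 4], [7, 1, 5, 99]]
[[5, 3, 4], [7, 1, 5]]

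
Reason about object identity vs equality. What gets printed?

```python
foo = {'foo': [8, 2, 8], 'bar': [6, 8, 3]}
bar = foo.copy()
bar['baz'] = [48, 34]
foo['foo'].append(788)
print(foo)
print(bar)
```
{'foo': [8, 2, 8, 788], 'bar': [6, 8, 3]}
{'foo': [8, 2, 8, 788], 'bar': [6, 8, 3], 'baz': [48, 34]}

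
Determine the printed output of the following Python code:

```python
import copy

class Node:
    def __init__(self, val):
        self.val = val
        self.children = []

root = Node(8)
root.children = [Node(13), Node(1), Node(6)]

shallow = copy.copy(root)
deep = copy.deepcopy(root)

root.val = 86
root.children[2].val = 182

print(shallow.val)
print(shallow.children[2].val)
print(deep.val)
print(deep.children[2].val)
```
8
182
8
6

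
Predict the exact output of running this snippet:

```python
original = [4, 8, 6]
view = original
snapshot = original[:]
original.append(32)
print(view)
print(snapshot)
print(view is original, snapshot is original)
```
[4, 8, 6, 32]
[4, 8, 6]
True False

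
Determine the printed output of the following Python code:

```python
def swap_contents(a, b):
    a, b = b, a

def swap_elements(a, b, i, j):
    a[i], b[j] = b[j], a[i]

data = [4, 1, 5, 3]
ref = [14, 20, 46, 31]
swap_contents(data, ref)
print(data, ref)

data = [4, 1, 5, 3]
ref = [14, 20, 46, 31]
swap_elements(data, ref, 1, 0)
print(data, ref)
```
[4, 1, 5, 3] [14, 20, 46, 31]
[4, 14, 5, 3] [1, 20, 46, 31]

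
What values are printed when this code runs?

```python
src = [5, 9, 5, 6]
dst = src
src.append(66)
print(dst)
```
[5, 9, 5, 6, 66]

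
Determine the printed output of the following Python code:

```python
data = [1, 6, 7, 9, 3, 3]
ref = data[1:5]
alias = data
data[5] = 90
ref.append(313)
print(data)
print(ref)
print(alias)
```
[1, 6, 7, 9, 3, 90]
[6, 7, 9, 3, 313]
[1, 6, 7, 9, 3, 90]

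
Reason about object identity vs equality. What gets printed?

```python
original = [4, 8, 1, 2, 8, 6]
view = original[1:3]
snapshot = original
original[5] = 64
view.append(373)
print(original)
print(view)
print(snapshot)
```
[4, 8, 1, 2, 8, 64]
[8, 1, 373]
[4, 8, 1, 2, 8, 64]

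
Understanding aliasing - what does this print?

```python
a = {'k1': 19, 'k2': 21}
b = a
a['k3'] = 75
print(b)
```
{'k1': 19, 'k2': 21, 'k3': 75}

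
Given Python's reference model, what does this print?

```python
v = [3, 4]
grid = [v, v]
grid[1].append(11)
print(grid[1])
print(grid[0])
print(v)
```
[3, 4, 11]
[3, 4, 11]
[3, 4, 11]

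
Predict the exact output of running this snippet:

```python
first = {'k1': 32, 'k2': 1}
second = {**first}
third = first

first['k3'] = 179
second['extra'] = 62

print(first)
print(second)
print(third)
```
{'k1': 32, 'k2': 1, 'k3': 179}
{'k1': 32, 'k2': 1, 'extra': 62}
{'k1': 32, 'k2': 1, 'k3': 179}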